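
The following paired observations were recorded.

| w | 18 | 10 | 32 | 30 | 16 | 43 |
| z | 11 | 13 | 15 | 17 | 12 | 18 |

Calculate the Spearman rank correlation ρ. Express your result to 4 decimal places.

Rank w: 3, 1, 5, 4, 2, 6
Rank z: 1, 3, 4, 5, 2, 6
d = rank(w) − rank(z): 2, -2, 1, -1, 0, 0; Σd² = 10
ρ = 1 − 6Σd² / [n(n²−1)] = 1 − 6×10 / (6×35) = 1 − 60/210 ≈ 0.7143

0.7143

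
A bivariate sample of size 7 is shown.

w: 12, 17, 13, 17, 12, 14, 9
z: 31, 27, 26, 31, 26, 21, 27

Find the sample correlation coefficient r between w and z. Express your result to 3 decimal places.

0.119

n = 7, Σw = 94, Σz = 189, Σw² = 1312, Σz² = 5173, Σwz = 2545
nΣwz − ΣwΣz = 17815 − 17766 = 49
nΣw² − (Σw)² = 9184 − 8836 = 348; nΣz² − (Σz)² = 36211 − 35721 = 490
r = 49 / √(348 × 490) = 49 / 412.9407 ≈ 0.119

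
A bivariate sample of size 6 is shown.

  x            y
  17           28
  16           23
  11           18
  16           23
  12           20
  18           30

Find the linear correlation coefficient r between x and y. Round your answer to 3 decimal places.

0.924

n = 6, Σx = 90, Σy = 142, Σx² = 1390, Σy² = 3466, Σxy = 2190
nΣxy − ΣxΣy = 13140 − 12780 = 360
nΣx² − (Σx)² = 8340 − 8100 = 240; nΣy² − (Σy)² = 20796 − 20164 = 632
r = 360 / √(240 × 632) = 360 / 389.4612 ≈ 0.924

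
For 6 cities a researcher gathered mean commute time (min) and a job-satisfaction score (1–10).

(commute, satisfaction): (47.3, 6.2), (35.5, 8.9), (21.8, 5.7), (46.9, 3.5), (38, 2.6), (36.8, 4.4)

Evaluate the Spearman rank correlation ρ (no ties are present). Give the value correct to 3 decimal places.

Rank commute: 6, 2, 1, 5, 4, 3
Rank satisfaction: 5, 6, 4, 2, 1, 3
d = rank(commute) − rank(satisfaction): 1, -4, -3, 3, 3, 0; Σd² = 44
ρ = 1 − 6Σd² / [n(n²−1)] = 1 − 6×44 / (6×35) = 1 − 264/210 ≈ -0.257

-0.257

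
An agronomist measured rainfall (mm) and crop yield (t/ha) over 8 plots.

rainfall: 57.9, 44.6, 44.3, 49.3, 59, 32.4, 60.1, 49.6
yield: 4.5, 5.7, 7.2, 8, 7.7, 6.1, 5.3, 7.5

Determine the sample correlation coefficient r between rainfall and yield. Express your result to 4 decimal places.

n = 8, Σx = 397.2, Σy = 52, Σx² = 20337.48, Σy² = 349.42, Σxy = 2570.6
nΣxy − ΣxΣy = 20564.8 − 20654.4 = -89.6
nΣx² − (Σx)² = 162699.84 − 157767.84 = 4932; nΣy² − (Σy)² = 2795.36 − 2704 = 91.36
r = -89.6 / √(4932 × 91.36) = -89.6 / 671.2582 ≈ -0.1335

-0.1335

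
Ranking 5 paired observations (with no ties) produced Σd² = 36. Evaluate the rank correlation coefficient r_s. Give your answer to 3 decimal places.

-0.800

ρ = 1 − 6Σd² / [n(n²−1)] = 1 − 6×36 / (5×24)
  = 1 − 216/120 = 1 − 1.8000 ≈ -0.800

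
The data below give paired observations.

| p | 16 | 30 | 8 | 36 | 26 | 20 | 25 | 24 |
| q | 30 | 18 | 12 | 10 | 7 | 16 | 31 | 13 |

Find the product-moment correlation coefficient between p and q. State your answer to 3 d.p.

n = 8, Σp = 185, Σq = 137, Σp² = 4793, Σq² = 2903, Σpq = 3065
nΣpq − ΣpΣq = 24520 − 25345 = -825
nΣp² − (Σp)² = 38344 − 34225 = 4119; nΣq² − (Σq)² = 23224 − 18769 = 4455
r = -825 / √(4119 × 4455) = -825 / 4283.7069 ≈ -0.193

-0.193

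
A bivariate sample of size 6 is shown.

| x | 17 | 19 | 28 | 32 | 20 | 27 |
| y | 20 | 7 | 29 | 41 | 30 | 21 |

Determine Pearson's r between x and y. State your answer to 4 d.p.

n = 6, Σx = 143, Σy = 148, Σx² = 3587, Σy² = 4312, Σxy = 3764
nΣxy − ΣxΣy = 22584 − 21164 = 1420
nΣx² − (Σx)² = 21522 − 20449 = 1073; nΣy² − (Σy)² = 25872 − 21904 = 3968
r = 1420 / √(1073 × 3968) = 1420 / 2063.4108 ≈ 0.6882

0.6882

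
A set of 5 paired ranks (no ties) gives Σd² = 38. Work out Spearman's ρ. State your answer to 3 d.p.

-0.900

ρ = 1 − 6Σd² / [n(n²−1)] = 1 − 6×38 / (5×24)
  = 1 − 228/120 = 1 − 1.9000 ≈ -0.900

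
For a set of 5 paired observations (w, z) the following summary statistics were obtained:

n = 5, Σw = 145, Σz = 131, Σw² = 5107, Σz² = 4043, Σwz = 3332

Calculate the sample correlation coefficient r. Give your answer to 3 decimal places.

-0.629

r = (nΣwz − ΣwΣz) / √[(nΣw² − (Σw)²)(nΣz² − (Σz)²)]
Numerator: 5×3332 − 145×131 = -2335
Denominator: √[(25535 − 21025)(20215 − 17161)] = √[4510 × 3054] = 3711.2720
r = -2335 / 3711.2720 ≈ -0.629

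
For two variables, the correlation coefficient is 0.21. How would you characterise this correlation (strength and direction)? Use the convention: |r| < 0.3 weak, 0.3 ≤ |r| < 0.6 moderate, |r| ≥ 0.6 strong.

r = 0.21 > 0 so the relationship is positive.
|r| = 0.21, which falls in the weak range.

weak positive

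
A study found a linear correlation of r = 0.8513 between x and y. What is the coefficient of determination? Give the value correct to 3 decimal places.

r² = (0.8513)² = 0.725

0.725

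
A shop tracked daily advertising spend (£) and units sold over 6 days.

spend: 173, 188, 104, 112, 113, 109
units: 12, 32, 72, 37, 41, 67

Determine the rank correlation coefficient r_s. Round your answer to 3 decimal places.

-0.886

Rank spend: 5, 6, 1, 3, 4, 2
Rank units: 1, 2, 6, 3, 4, 5
d = rank(spend) − rank(units): 4, 4, -5, 0, 0, -3; Σd² = 66
ρ = 1 − 6Σd² / [n(n²−1)] = 1 − 6×66 / (6×35) = 1 − 396/210 ≈ -0.886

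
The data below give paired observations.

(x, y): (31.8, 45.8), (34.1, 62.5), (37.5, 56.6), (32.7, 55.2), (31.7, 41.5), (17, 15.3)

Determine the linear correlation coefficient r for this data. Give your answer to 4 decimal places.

0.9368

n = 6, Σx = 184.8, Σy = 276.9, Σx² = 5943.48, Σy² = 14210.83, Σxy = 9090.88
nΣxy − ΣxΣy = 54545.28 − 51171.12 = 3374.16
nΣx² − (Σx)² = 35660.88 − 34151.04 = 1509.84; nΣy² − (Σy)² = 85264.98 − 76673.61 = 8591.37
r = 3374.16 / √(1509.84 × 8591.37) = 3374.16 / 3601.6099 ≈ 0.9368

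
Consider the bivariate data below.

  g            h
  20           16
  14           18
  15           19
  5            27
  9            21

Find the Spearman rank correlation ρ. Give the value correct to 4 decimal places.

Rank g: 5, 3, 4, 1, 2
Rank h: 1, 2, 3, 5, 4
d = rank(g) − rank(h): 4, 1, 1, -4, -2; Σd² = 38
ρ = 1 − 6Σd² / [n(n²−1)] = 1 − 6×38 / (5×24) = 1 − 228/120 ≈ -0.9000

-0.9000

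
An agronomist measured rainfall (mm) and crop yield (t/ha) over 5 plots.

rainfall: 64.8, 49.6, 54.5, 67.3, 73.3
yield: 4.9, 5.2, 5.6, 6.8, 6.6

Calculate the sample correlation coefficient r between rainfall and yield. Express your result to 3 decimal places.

0.637

n = 5, Σx = 309.5, Σy = 29.1, Σx² = 19531.63, Σy² = 172.21, Σxy = 1822.06
nΣxy − ΣxΣy = 9110.3 − 9006.45 = 103.85
nΣx² − (Σx)² = 97658.15 − 95790.25 = 1867.9; nΣy² − (Σy)² = 861.05 − 846.81 = 14.24
r = 103.85 / √(1867.9 × 14.24) = 103.85 / 163.0917 ≈ 0.637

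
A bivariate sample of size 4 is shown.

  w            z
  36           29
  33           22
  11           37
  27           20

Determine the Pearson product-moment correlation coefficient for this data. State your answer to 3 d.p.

-0.668

n = 4, Σw = 107, Σz = 108, Σw² = 3235, Σz² = 3094, Σwz = 2717
nΣwz − ΣwΣz = 10868 − 11556 = -688
nΣw² − (Σw)² = 12940 − 11449 = 1491; nΣz² − (Σz)² = 12376 − 11664 = 712
r = -688 / √(1491 × 712) = -688 / 1030.3359 ≈ -0.668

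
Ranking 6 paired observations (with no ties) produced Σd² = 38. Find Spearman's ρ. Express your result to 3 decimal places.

-0.086

ρ = 1 − 6Σd² / [n(n²−1)] = 1 − 6×38 / (6×35)
  = 1 − 228/210 = 1 − 1.0857 ≈ -0.086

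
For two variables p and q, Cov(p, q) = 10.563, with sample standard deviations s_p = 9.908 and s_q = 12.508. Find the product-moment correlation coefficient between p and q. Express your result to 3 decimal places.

r = Cov(p,q) / (s_p · s_q) = 10.563 / (9.908 × 12.508)
  = 10.563 / 123.9293 ≈ 0.085

0.085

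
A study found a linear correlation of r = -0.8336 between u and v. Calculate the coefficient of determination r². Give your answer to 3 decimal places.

0.695

r² = (-0.8336)² = 0.695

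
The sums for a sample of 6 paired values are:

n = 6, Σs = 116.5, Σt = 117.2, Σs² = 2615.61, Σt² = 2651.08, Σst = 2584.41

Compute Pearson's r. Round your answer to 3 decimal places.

0.863

r = (nΣst − ΣsΣt) / √[(nΣs² − (Σs)²)(nΣt² − (Σt)²)]
Numerator: 6×2584.41 − 116.5×117.2 = 1852.66
Denominator: √[(15693.66 − 13572.25)(15906.48 − 13735.84)] = √[2121.41 × 2170.64] = 2145.8838
r = 1852.66 / 2145.8838 ≈ 0.863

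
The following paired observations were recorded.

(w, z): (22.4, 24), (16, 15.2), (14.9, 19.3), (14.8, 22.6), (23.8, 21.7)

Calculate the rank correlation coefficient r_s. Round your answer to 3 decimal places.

0.100

Rank w: 4, 3, 2, 1, 5
Rank z: 5, 1, 2, 4, 3
d = rank(w) − rank(z): -1, 2, 0, -3, 2; Σd² = 18
ρ = 1 − 6Σd² / [n(n²−1)] = 1 − 6×18 / (5×24) = 1 − 108/120 ≈ 0.100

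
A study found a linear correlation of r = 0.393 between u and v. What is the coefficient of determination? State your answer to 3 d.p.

0.154

r² = (0.393)² = 0.154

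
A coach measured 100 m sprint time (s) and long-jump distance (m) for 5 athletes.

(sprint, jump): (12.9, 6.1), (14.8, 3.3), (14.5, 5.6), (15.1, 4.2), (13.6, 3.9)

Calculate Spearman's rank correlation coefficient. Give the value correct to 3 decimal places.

Rank sprint: 1, 4, 3, 5, 2
Rank jump: 5, 1, 4, 3, 2
d = rank(sprint) − rank(jump): -4, 3, -1, 2, 0; Σd² = 30
ρ = 1 − 6Σd² / [n(n²−1)] = 1 − 6×30 / (5×24) = 1 − 180/120 ≈ -0.500

-0.500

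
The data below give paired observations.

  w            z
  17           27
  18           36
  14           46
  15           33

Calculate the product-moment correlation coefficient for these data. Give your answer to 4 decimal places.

n = 4, Σw = 64, Σz = 142, Σw² = 1034, Σz² = 5230, Σwz = 2246
nΣwz − ΣwΣz = 8984 − 9088 = -104
nΣw² − (Σw)² = 4136 − 4096 = 40; nΣz² − (Σz)² = 20920 − 20164 = 756
r = -104 / √(40 × 756) = -104 / 173.8965 ≈ -0.5981

-0.5981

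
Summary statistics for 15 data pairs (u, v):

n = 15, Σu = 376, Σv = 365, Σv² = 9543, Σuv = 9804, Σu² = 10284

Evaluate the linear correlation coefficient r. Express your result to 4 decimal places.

0.8686

r = (nΣuv − ΣuΣv) / √[(nΣu² − (Σu)²)(nΣv² − (Σv)²)]
Numerator: 15×9804 − 376×365 = 9820
Denominator: √[(154260 − 141376)(143145 − 133225)] = √[12884 × 9920] = 11305.2766
r = 9820 / 11305.2766 ≈ 0.8686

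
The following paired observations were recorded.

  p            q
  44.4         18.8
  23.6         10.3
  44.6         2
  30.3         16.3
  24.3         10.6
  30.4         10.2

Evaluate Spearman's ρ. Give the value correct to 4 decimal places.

Rank p: 5, 1, 6, 3, 2, 4
Rank q: 6, 3, 1, 5, 4, 2
d = rank(p) − rank(q): -1, -2, 5, -2, -2, 2; Σd² = 42
ρ = 1 − 6Σd² / [n(n²−1)] = 1 − 6×42 / (6×35) = 1 − 252/210 ≈ -0.2000

-0.2000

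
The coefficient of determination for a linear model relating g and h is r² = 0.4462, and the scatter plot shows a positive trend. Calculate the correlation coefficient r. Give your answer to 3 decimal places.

|r| = √0.4462 = 0.668
The association is positive, so r = 0.668.

0.668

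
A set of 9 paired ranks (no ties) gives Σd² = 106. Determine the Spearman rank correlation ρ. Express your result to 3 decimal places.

ρ = 1 − 6Σd² / [n(n²−1)] = 1 − 6×106 / (9×80)
  = 1 − 636/720 = 1 − 0.8833 ≈ 0.117

0.117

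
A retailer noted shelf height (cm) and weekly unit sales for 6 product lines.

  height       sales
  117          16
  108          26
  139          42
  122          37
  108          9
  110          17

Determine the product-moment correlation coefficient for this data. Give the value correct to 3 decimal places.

0.808

n = 6, Σx = 704, Σy = 147, Σx² = 83322, Σy² = 4435, Σxy = 17874
nΣxy − ΣxΣy = 107244 − 103488 = 3756
nΣx² − (Σx)² = 499932 − 495616 = 4316; nΣy² − (Σy)² = 26610 − 21609 = 5001
r = 3756 / √(4316 × 5001) = 3756 / 4645.8924 ≈ 0.808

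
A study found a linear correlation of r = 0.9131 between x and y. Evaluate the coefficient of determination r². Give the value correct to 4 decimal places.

0.8338

r² = (0.9131)² = 0.8338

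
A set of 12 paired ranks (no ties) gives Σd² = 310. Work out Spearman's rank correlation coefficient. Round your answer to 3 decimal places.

ρ = 1 − 6Σd² / [n(n²−1)] = 1 − 6×310 / (12×143)
  = 1 − 1860/1716 = 1 − 1.0839 ≈ -0.084

-0.084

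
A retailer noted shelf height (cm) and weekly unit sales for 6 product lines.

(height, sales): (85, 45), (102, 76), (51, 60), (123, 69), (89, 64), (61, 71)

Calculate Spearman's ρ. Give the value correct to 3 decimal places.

Rank height: 3, 5, 1, 6, 4, 2
Rank sales: 1, 6, 2, 4, 3, 5
d = rank(height) − rank(sales): 2, -1, -1, 2, 1, -3; Σd² = 20
ρ = 1 − 6Σd² / [n(n²−1)] = 1 − 6×20 / (6×35) = 1 − 120/210 ≈ 0.429

0.429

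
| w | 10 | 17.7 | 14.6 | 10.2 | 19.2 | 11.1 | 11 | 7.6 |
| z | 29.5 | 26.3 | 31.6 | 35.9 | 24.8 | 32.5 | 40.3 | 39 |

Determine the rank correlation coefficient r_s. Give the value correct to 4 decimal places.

-0.6667

Rank w: 2, 7, 6, 3, 8, 5, 4, 1
Rank z: 3, 2, 4, 6, 1, 5, 8, 7
d = rank(w) − rank(z): -1, 5, 2, -3, 7, 0, -4, -6; Σd² = 140
ρ = 1 − 6Σd² / [n(n²−1)] = 1 − 6×140 / (8×63) = 1 − 840/504 ≈ -0.6667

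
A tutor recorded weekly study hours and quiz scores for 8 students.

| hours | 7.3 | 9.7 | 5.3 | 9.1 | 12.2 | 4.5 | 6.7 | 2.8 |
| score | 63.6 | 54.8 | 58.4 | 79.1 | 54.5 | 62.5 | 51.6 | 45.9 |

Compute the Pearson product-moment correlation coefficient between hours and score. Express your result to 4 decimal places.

n = 8, Σx = 57.6, Σy = 470.4, Σx² = 480.1, Σy² = 28361.24, Σxy = 3445.56
nΣxy − ΣxΣy = 27564.48 − 27095.04 = 469.44
nΣx² − (Σx)² = 3840.8 − 3317.76 = 523.04; nΣy² − (Σy)² = 226889.92 − 221276.16 = 5613.76
r = 469.44 / √(523.04 × 5613.76) = 469.44 / 1713.5405 ≈ 0.2740

0.2740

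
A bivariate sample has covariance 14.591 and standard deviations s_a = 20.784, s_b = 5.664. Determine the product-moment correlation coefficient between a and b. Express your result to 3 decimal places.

0.124

r = Cov(a,b) / (s_a · s_b) = 14.591 / (20.784 × 5.664)
  = 14.591 / 117.7206 ≈ 0.124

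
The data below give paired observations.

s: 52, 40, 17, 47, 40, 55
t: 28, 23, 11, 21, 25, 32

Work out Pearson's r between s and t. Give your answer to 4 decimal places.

n = 6, Σs = 251, Σt = 140, Σs² = 11427, Σt² = 3524, Σst = 6310
nΣst − ΣsΣt = 37860 − 35140 = 2720
nΣs² − (Σs)² = 68562 − 63001 = 5561; nΣt² − (Σt)² = 21144 − 19600 = 1544
r = 2720 / √(5561 × 1544) = 2720 / 2930.2191 ≈ 0.9283

0.9283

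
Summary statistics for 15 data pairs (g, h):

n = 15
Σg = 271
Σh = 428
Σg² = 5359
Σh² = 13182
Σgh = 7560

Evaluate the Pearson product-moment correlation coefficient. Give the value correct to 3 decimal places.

r = (nΣgh − ΣgΣh) / √[(nΣg² − (Σg)²)(nΣh² − (Σh)²)]
Numerator: 15×7560 − 271×428 = -2588
Denominator: √[(80385 − 73441)(197730 − 183184)] = √[6944 × 14546] = 10050.2450
r = -2588 / 10050.2450 ≈ -0.258

-0.258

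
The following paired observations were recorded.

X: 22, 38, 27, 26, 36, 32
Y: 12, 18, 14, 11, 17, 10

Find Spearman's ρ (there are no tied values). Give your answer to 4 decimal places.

Rank X: 1, 6, 3, 2, 5, 4
Rank Y: 3, 6, 4, 2, 5, 1
d = rank(X) − rank(Y): -2, 0, -1, 0, 0, 3; Σd² = 14
ρ = 1 − 6Σd² / [n(n²−1)] = 1 − 6×14 / (6×35) = 1 − 84/210 ≈ 0.6000

0.6000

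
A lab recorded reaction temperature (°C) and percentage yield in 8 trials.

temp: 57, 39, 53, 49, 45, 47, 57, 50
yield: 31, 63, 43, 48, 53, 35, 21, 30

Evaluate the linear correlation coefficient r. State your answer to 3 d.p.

n = 8, Σx = 397, Σy = 324, Σx² = 19963, Σy² = 14458, Σxy = 15582
nΣxy − ΣxΣy = 124656 − 128628 = -3972
nΣx² − (Σx)² = 159704 − 157609 = 2095; nΣy² − (Σy)² = 115664 − 104976 = 10688
r = -3972 / √(2095 × 10688) = -3972 / 4731.9510 ≈ -0.839

-0.839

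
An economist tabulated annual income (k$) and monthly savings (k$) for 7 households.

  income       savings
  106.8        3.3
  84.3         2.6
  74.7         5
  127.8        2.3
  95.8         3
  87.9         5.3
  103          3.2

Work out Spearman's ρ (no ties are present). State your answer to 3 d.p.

Rank income: 6, 2, 1, 7, 4, 3, 5
Rank savings: 5, 2, 6, 1, 3, 7, 4
d = rank(income) − rank(savings): 1, 0, -5, 6, 1, -4, 1; Σd² = 80
ρ = 1 − 6Σd² / [n(n²−1)] = 1 − 6×80 / (7×48) = 1 − 480/336 ≈ -0.429

-0.429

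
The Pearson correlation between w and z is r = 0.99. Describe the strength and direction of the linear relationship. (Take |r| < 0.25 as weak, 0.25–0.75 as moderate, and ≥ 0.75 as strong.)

r = 0.99 > 0 so the relationship is positive.
|r| = 0.99, which falls in the strong range.

strong positive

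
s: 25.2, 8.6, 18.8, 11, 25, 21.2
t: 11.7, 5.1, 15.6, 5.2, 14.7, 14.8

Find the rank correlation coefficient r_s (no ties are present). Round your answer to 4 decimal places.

Rank s: 6, 1, 3, 2, 5, 4
Rank t: 3, 1, 6, 2, 4, 5
d = rank(s) − rank(t): 3, 0, -3, 0, 1, -1; Σd² = 20
ρ = 1 − 6Σd² / [n(n²−1)] = 1 − 6×20 / (6×35) = 1 − 120/210 ≈ 0.4286

0.4286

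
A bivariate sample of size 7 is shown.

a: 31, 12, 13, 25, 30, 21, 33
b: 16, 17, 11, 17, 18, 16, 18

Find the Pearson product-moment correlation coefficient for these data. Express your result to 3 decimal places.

0.601

n = 7, Σa = 165, Σb = 113, Σa² = 4329, Σb² = 1859, Σab = 2738
nΣab − ΣaΣb = 19166 − 18645 = 521
nΣa² − (Σa)² = 30303 − 27225 = 3078; nΣb² − (Σb)² = 13013 − 12769 = 244
r = 521 / √(3078 × 244) = 521 / 866.6210 ≈ 0.601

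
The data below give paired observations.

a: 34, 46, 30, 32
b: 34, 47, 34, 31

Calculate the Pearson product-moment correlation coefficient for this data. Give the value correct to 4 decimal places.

0.9546

n = 4, Σa = 142, Σb = 146, Σa² = 5196, Σb² = 5482, Σab = 5330
nΣab − ΣaΣb = 21320 − 20732 = 588
nΣa² − (Σa)² = 20784 − 20164 = 620; nΣb² − (Σb)² = 21928 − 21316 = 612
r = 588 / √(620 × 612) = 588 / 615.9870 ≈ 0.9546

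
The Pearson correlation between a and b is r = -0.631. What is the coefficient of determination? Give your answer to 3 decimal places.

0.398

r² = (-0.631)² = 0.398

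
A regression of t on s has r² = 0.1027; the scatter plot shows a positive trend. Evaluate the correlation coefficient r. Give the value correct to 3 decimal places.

|r| = √0.1027 = 0.320
The association is positive, so r = 0.320.

0.320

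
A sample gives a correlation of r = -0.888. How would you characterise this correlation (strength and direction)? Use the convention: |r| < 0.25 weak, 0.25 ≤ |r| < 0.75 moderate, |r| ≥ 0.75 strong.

strong negative

r = -0.888 < 0 so the relationship is negative.
|r| = 0.888, which falls in the strong range.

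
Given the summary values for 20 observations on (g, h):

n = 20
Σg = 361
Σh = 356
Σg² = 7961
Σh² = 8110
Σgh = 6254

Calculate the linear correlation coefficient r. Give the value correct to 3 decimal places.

-0.107

r = (nΣgh − ΣgΣh) / √[(nΣg² − (Σg)²)(nΣh² − (Σh)²)]
Numerator: 20×6254 − 361×356 = -3436
Denominator: √[(159220 − 130321)(162200 − 126736)] = √[28899 × 35464] = 32013.6555
r = -3436 / 32013.6555 ≈ -0.107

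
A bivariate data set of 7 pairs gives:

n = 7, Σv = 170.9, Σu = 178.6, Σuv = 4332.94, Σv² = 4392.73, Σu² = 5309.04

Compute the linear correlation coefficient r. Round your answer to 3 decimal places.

-0.067

r = (nΣuv − ΣuΣv) / √[(nΣu² − (Σu)²)(nΣv² − (Σv)²)]
Numerator: 7×4332.94 − 178.6×170.9 = -192.16
Denominator: √[(37163.28 − 31897.96)(30749.11 − 29206.81)] = √[5265.32 × 1542.3] = 2849.6847
r = -192.16 / 2849.6847 ≈ -0.067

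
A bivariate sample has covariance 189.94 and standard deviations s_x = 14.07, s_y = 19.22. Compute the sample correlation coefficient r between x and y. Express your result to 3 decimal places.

r = Cov(x,y) / (s_x · s_y) = 189.94 / (14.07 × 19.22)
  = 189.94 / 270.4254 ≈ 0.702

0.702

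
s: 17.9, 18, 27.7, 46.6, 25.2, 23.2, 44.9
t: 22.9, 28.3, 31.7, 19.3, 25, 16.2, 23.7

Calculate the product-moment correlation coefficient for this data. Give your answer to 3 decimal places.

n = 7, Σs = 203.5, Σt = 167.1, Σs² = 6772.55, Σt² = 4151.81, Σst = 4766.75
nΣst − ΣsΣt = 33367.25 − 34004.85 = -637.6
nΣs² − (Σs)² = 47407.85 − 41412.25 = 5995.6; nΣt² − (Σt)² = 29062.67 − 27922.41 = 1140.26
r = -637.6 / √(5995.6 × 1140.26) = -637.6 / 2614.6783 ≈ -0.244

-0.244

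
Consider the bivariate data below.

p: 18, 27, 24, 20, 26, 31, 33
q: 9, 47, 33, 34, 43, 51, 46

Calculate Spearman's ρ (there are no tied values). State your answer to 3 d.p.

Rank p: 1, 5, 3, 2, 4, 6, 7
Rank q: 1, 6, 2, 3, 4, 7, 5
d = rank(p) − rank(q): 0, -1, 1, -1, 0, -1, 2; Σd² = 8
ρ = 1 − 6Σd² / [n(n²−1)] = 1 − 6×8 / (7×48) = 1 − 48/336 ≈ 0.857

0.857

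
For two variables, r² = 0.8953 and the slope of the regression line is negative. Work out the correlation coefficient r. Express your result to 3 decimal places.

|r| = √0.8953 = 0.946
The association is negative, so r = −0.946.

-0.946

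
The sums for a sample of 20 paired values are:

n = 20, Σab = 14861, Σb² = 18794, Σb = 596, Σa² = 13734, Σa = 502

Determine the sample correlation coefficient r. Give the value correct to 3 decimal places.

-0.091

r = (nΣab − ΣaΣb) / √[(nΣa² − (Σa)²)(nΣb² − (Σb)²)]
Numerator: 20×14861 − 502×596 = -1972
Denominator: √[(274680 − 252004)(375880 − 355216)] = √[22676 × 20664] = 21646.6363
r = -1972 / 21646.6363 ≈ -0.091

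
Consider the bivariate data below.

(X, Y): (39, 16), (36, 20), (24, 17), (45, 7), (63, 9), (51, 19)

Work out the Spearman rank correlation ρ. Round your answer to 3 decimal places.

Rank X: 3, 2, 1, 4, 6, 5
Rank Y: 3, 6, 4, 1, 2, 5
d = rank(X) − rank(Y): 0, -4, -3, 3, 4, 0; Σd² = 50
ρ = 1 − 6Σd² / [n(n²−1)] = 1 − 6×50 / (6×35) = 1 − 300/210 ≈ -0.429

-0.429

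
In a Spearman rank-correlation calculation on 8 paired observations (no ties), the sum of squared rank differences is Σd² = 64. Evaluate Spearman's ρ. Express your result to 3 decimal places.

0.238

ρ = 1 − 6Σd² / [n(n²−1)] = 1 − 6×64 / (8×63)
  = 1 − 384/504 = 1 − 0.7619 ≈ 0.238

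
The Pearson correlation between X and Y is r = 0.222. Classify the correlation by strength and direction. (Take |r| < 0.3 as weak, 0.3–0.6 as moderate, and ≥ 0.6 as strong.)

r = 0.222 > 0 so the relationship is positive.
|r| = 0.222, which falls in the weak range.

weak positive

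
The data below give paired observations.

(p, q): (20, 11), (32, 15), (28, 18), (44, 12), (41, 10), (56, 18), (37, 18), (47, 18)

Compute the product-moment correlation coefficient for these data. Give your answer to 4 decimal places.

0.3108

n = 8, Σp = 305, Σq = 120, Σp² = 12539, Σq² = 1886, Σpq = 4662
nΣpq − ΣpΣq = 37296 − 36600 = 696
nΣp² − (Σp)² = 100312 − 93025 = 7287; nΣq² − (Σq)² = 15088 − 14400 = 688
r = 696 / √(7287 × 688) = 696 / 2239.0748 ≈ 0.3108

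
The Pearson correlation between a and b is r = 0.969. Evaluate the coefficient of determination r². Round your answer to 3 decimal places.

r² = (0.969)² = 0.939

0.939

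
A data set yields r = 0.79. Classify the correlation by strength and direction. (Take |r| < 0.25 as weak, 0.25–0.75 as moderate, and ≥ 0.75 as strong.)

r = 0.79 > 0 so the relationship is positive.
|r| = 0.79, which falls in the strong range.

strong positive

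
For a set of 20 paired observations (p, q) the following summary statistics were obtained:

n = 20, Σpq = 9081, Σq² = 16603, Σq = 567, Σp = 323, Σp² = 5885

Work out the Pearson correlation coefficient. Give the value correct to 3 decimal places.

r = (nΣpq − ΣpΣq) / √[(nΣp² − (Σp)²)(nΣq² − (Σq)²)]
Numerator: 20×9081 − 323×567 = -1521
Denominator: √[(117700 − 104329)(332060 − 321489)] = √[13371 × 10571] = 11888.8536
r = -1521 / 11888.8536 ≈ -0.128

-0.128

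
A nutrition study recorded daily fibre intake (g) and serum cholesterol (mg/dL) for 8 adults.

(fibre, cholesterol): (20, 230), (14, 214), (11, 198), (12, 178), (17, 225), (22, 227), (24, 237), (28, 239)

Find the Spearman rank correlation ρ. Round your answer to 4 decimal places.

Rank fibre: 5, 3, 1, 2, 4, 6, 7, 8
Rank cholesterol: 6, 3, 2, 1, 4, 5, 7, 8
d = rank(fibre) − rank(cholesterol): -1, 0, -1, 1, 0, 1, 0, 0; Σd² = 4
ρ = 1 − 6Σd² / [n(n²−1)] = 1 − 6×4 / (8×63) = 1 − 24/504 ≈ 0.9524

0.9524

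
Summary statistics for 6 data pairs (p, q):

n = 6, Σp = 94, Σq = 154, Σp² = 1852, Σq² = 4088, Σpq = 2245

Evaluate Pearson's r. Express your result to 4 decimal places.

-0.7400

r = (nΣpq − ΣpΣq) / √[(nΣp² − (Σp)²)(nΣq² − (Σq)²)]
Numerator: 6×2245 − 94×154 = -1006
Denominator: √[(11112 − 8836)(24528 − 23716)] = √[2276 × 812] = 1359.4528
r = -1006 / 1359.4528 ≈ -0.7400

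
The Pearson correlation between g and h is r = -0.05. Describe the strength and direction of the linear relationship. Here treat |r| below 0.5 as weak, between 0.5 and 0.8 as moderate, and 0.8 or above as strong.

r = -0.05 < 0 so the relationship is negative.
|r| = 0.05, which falls in the weak range.

weak negative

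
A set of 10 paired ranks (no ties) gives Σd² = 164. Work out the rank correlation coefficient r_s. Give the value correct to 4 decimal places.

ρ = 1 − 6Σd² / [n(n²−1)] = 1 − 6×164 / (10×99)
  = 1 − 984/990 = 1 − 0.99394 ≈ 0.0061

0.0061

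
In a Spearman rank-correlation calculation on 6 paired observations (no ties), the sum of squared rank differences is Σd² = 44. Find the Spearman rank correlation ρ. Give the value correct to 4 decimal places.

-0.2571

ρ = 1 − 6Σd² / [n(n²−1)] = 1 − 6×44 / (6×35)
  = 1 − 264/210 = 1 − 1.25714 ≈ -0.2571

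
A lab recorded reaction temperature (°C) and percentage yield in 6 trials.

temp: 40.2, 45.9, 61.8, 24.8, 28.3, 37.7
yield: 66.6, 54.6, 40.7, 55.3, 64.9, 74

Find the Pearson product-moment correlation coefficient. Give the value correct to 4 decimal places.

-0.6047

n = 6, Σx = 238.7, Σy = 356.1, Σx² = 10379.31, Σy² = 21819.31, Σxy = 13696.63
nΣxy − ΣxΣy = 82179.78 − 85001.07 = -2821.29
nΣx² − (Σx)² = 62275.86 − 56977.69 = 5298.17; nΣy² − (Σy)² = 130915.86 − 126807.21 = 4108.65
r = -2821.29 / √(5298.17 × 4108.65) = -2821.29 / 4665.6539 ≈ -0.6047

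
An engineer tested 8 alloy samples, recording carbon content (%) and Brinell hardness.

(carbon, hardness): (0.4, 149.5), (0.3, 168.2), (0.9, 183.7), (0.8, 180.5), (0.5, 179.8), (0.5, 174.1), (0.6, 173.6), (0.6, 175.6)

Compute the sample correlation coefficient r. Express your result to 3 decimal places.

n = 8, Σx = 4.6, Σy = 1385, Σx² = 2.92, Σy² = 240578.6, Σxy = 806.46
nΣxy − ΣxΣy = 6451.68 − 6371 = 80.68
nΣx² − (Σx)² = 23.36 − 21.16 = 2.2; nΣy² − (Σy)² = 1924628.8 − 1918225 = 6403.8
r = 80.68 / √(2.2 × 6403.8) = 80.68 / 118.6944 ≈ 0.680

0.680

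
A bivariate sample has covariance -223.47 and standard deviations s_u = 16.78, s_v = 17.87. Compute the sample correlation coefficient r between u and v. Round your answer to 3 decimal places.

-0.745

r = Cov(u,v) / (s_u · s_v) = -223.47 / (16.78 × 17.87)
  = -223.47 / 299.8586 ≈ -0.745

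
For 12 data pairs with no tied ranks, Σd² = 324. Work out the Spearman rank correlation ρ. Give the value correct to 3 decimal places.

ρ = 1 − 6Σd² / [n(n²−1)] = 1 − 6×324 / (12×143)
  = 1 − 1944/1716 = 1 − 1.1329 ≈ -0.133

-0.133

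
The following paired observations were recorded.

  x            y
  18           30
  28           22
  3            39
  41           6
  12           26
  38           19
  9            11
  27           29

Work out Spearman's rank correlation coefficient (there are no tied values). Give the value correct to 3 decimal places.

-0.571

Rank x: 4, 6, 1, 8, 3, 7, 2, 5
Rank y: 7, 4, 8, 1, 5, 3, 2, 6
d = rank(x) − rank(y): -3, 2, -7, 7, -2, 4, 0, -1; Σd² = 132
ρ = 1 − 6Σd² / [n(n²−1)] = 1 − 6×132 / (8×63) = 1 − 792/504 ≈ -0.571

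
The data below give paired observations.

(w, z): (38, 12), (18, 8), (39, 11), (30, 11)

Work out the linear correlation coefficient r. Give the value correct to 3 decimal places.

n = 4, Σw = 125, Σz = 42, Σw² = 4189, Σz² = 450, Σwz = 1359
nΣwz − ΣwΣz = 5436 − 5250 = 186
nΣw² − (Σw)² = 16756 − 15625 = 1131; nΣz² − (Σz)² = 1800 − 1764 = 36
r = 186 / √(1131 × 36) = 186 / 201.7821 ≈ 0.922

0.922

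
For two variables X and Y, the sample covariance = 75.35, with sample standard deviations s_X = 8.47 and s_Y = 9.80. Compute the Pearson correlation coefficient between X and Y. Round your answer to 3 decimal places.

r = Cov(X,Y) / (s_X · s_Y) = 75.35 / (8.47 × 9.80)
  = 75.35 / 83.0060 ≈ 0.908

0.908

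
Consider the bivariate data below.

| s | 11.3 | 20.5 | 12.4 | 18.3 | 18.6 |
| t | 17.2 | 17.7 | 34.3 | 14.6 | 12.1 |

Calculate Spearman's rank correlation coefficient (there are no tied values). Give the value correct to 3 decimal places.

-0.200

Rank s: 1, 5, 2, 3, 4
Rank t: 3, 4, 5, 2, 1
d = rank(s) − rank(t): -2, 1, -3, 1, 3; Σd² = 24
ρ = 1 − 6Σd² / [n(n²−1)] = 1 − 6×24 / (5×24) = 1 − 144/120 ≈ -0.200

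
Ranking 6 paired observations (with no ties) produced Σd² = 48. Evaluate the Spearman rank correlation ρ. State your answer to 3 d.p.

-0.371

ρ = 1 − 6Σd² / [n(n²−1)] = 1 − 6×48 / (6×35)
  = 1 − 288/210 = 1 − 1.3714 ≈ -0.371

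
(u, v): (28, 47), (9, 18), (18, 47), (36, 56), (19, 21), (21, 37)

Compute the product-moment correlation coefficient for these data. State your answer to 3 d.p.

n = 6, Σu = 131, Σv = 226, Σu² = 3287, Σv² = 9688, Σuv = 5516
nΣuv − ΣuΣv = 33096 − 29606 = 3490
nΣu² − (Σu)² = 19722 − 17161 = 2561; nΣv² − (Σv)² = 58128 − 51076 = 7052
r = 3490 / √(2561 × 7052) = 3490 / 4249.7261 ≈ 0.821

0.821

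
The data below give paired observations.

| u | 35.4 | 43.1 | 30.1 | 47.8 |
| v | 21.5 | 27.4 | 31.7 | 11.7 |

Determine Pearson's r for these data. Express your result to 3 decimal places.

-0.749

n = 4, Σu = 156.4, Σv = 92.3, Σu² = 6301.62, Σv² = 2354.79, Σuv = 3455.47
nΣuv − ΣuΣv = 13821.88 − 14435.72 = -613.84
nΣu² − (Σu)² = 25206.48 − 24460.96 = 745.52; nΣv² − (Σv)² = 9419.16 − 8519.29 = 899.87
r = -613.84 / √(745.52 × 899.87) = -613.84 / 819.0672 ≈ -0.749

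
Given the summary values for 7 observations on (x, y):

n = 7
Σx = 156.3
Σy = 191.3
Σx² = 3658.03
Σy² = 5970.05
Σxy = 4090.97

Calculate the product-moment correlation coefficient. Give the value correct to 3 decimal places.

r = (nΣxy − ΣxΣy) / √[(nΣx² − (Σx)²)(nΣy² − (Σy)²)]
Numerator: 7×4090.97 − 156.3×191.3 = -1263.4
Denominator: √[(25606.21 − 24429.69)(41790.35 − 36595.69)] = √[1176.52 × 5194.66] = 2472.1694
r = -1263.4 / 2472.1694 ≈ -0.511

-0.511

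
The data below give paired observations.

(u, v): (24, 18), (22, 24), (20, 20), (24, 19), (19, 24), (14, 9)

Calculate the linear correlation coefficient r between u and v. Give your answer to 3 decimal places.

0.585

n = 6, Σu = 123, Σv = 114, Σu² = 2593, Σv² = 2318, Σuv = 2398
nΣuv − ΣuΣv = 14388 − 14022 = 366
nΣu² − (Σu)² = 15558 − 15129 = 429; nΣv² − (Σv)² = 13908 − 12996 = 912
r = 366 / √(429 × 912) = 366 / 625.4982 ≈ 0.585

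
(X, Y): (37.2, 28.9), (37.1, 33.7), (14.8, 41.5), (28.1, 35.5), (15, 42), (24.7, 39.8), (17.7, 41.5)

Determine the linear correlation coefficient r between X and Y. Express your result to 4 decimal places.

n = 7, ΣX = 174.6, ΣY = 262.9, ΣX² = 4917.28, ΣY² = 10023.69, ΣXY = 6284.71
nΣXY − ΣXΣY = 43992.97 − 45902.34 = -1909.37
nΣX² − (ΣX)² = 34420.96 − 30485.16 = 3935.8; nΣY² − (ΣY)² = 70165.83 − 69116.41 = 1049.42
r = -1909.37 / √(3935.8 × 1049.42) = -1909.37 / 2032.3157 ≈ -0.9395

-0.9395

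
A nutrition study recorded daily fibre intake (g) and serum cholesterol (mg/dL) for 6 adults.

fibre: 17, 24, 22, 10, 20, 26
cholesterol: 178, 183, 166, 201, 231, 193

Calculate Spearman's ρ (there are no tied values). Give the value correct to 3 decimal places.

-0.200

Rank fibre: 2, 5, 4, 1, 3, 6
Rank cholesterol: 2, 3, 1, 5, 6, 4
d = rank(fibre) − rank(cholesterol): 0, 2, 3, -4, -3, 2; Σd² = 42
ρ = 1 − 6Σd² / [n(n²−1)] = 1 − 6×42 / (6×35) = 1 − 252/210 ≈ -0.200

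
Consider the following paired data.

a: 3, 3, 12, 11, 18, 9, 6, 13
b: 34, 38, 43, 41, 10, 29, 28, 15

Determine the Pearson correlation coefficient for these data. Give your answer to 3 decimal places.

n = 8, Σa = 75, Σb = 238, Σa² = 893, Σb² = 8080, Σab = 1987
nΣab − ΣaΣb = 15896 − 17850 = -1954
nΣa² − (Σa)² = 7144 − 5625 = 1519; nΣb² − (Σb)² = 64640 − 56644 = 7996
r = -1954 / √(1519 × 7996) = -1954 / 3485.1003 ≈ -0.561

-0.561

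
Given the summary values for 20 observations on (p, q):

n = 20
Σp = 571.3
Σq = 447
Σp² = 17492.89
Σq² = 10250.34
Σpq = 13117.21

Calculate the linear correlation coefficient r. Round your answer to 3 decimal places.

0.631

r = (nΣpq − ΣpΣq) / √[(nΣp² − (Σp)²)(nΣq² − (Σq)²)]
Numerator: 20×13117.21 − 571.3×447 = 6973.1
Denominator: √[(349857.8 − 326383.69)(205006.8 − 199809)] = √[23474.11 × 5197.8] = 11045.9825
r = 6973.1 / 11045.9825 ≈ 0.631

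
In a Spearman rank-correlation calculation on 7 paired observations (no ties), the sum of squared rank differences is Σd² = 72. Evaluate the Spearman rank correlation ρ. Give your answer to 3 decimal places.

ρ = 1 − 6Σd² / [n(n²−1)] = 1 − 6×72 / (7×48)
  = 1 − 432/336 = 1 − 1.2857 ≈ -0.286

-0.286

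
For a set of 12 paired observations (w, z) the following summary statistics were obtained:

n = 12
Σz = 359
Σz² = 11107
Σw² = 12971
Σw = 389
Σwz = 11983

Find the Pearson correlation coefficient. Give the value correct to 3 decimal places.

r = (nΣwz − ΣwΣz) / √[(nΣw² − (Σw)²)(nΣz² − (Σz)²)]
Numerator: 12×11983 − 389×359 = 4145
Denominator: √[(155652 − 151321)(133284 − 128881)] = √[4331 × 4403] = 4366.8516
r = 4145 / 4366.8516 ≈ 0.949

0.949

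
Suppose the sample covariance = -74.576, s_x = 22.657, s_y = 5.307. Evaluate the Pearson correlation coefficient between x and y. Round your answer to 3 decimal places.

r = Cov(x,y) / (s_x · s_y) = -74.576 / (22.657 × 5.307)
  = -74.576 / 120.2407 ≈ -0.620

-0.620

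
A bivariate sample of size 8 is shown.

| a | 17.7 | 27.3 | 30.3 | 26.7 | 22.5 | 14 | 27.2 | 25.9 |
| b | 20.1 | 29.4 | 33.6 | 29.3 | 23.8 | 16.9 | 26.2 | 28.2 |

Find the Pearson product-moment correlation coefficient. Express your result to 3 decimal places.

0.970

n = 8, Σa = 191.6, Σb = 207.5, Σa² = 4802.46, Σb² = 5589.55, Σab = 5173.9
nΣab − ΣaΣb = 41391.2 − 39757 = 1634.2
nΣa² − (Σa)² = 38419.68 − 36710.56 = 1709.12; nΣb² − (Σb)² = 44716.4 − 43056.25 = 1660.15
r = 1634.2 / √(1709.12 × 1660.15) = 1634.2 / 1684.4571 ≈ 0.970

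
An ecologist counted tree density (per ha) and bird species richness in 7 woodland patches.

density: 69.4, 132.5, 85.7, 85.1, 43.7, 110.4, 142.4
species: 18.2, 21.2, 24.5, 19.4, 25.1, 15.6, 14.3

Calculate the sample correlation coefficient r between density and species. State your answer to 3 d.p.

-0.625

n = 7, Σx = 669.2, Σy = 138.3, Σx² = 71334.72, Σy² = 2835.15, Σxy = 12678.1
nΣxy − ΣxΣy = 88746.7 − 92550.36 = -3803.66
nΣx² − (Σx)² = 499343.04 − 447828.64 = 51514.4; nΣy² − (Σy)² = 19846.05 − 19126.89 = 719.16
r = -3803.66 / √(51514.4 × 719.16) = -3803.66 / 6086.6326 ≈ -0.625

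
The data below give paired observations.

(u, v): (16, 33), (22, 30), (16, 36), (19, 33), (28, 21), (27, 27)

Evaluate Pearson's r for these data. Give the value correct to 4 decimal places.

n = 6, Σu = 128, Σv = 180, Σu² = 2870, Σv² = 5544, Σuv = 3708
nΣuv − ΣuΣv = 22248 − 23040 = -792
nΣu² − (Σu)² = 17220 − 16384 = 836; nΣv² − (Σv)² = 33264 − 32400 = 864
r = -792 / √(836 × 864) = -792 / 849.8847 ≈ -0.9319

-0.9319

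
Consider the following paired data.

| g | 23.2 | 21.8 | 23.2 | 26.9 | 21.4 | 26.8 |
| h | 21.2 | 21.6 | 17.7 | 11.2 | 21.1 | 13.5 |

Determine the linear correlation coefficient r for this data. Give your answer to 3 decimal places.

n = 6, Σg = 143.3, Σh = 106.3, Σg² = 3451.53, Σh² = 1982.19, Σgh = 2487.98
nΣgh − ΣgΣh = 14927.88 − 15232.79 = -304.91
nΣg² − (Σg)² = 20709.18 − 20534.89 = 174.29; nΣh² − (Σh)² = 11893.14 − 11299.69 = 593.45
r = -304.91 / √(174.29 × 593.45) = -304.91 / 321.6091 ≈ -0.948

-0.948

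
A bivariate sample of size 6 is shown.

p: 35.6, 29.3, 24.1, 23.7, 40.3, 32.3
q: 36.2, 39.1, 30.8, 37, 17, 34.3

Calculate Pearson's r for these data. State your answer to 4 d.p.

n = 6, Σp = 185.3, Σq = 194.4, Σp² = 5935.73, Σq² = 6622.38, Σpq = 5846.52
nΣpq − ΣpΣq = 35079.12 − 36022.32 = -943.2
nΣp² − (Σp)² = 35614.38 − 34336.09 = 1278.29; nΣq² − (Σq)² = 39734.28 − 37791.36 = 1942.92
r = -943.2 / √(1278.29 × 1942.92) = -943.2 / 1575.9490 ≈ -0.5985

-0.5985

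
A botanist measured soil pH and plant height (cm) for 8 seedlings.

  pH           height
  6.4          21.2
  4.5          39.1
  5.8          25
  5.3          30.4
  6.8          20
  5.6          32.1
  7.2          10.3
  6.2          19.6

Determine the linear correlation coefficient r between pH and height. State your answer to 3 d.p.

-0.961

n = 8, Σx = 47.8, Σy = 197.7, Σx² = 290.82, Σy² = 5448.07, Σxy = 1129.19
nΣxy − ΣxΣy = 9033.52 − 9450.06 = -416.54
nΣx² − (Σx)² = 2326.56 − 2284.84 = 41.72; nΣy² − (Σy)² = 43584.56 − 39085.29 = 4499.27
r = -416.54 / √(41.72 × 4499.27) = -416.54 / 433.2546 ≈ -0.961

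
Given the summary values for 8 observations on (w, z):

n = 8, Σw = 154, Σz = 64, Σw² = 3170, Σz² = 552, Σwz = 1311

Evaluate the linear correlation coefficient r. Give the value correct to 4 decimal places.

r = (nΣwz − ΣwΣz) / √[(nΣw² − (Σw)²)(nΣz² − (Σz)²)]
Numerator: 8×1311 − 154×64 = 632
Denominator: √[(25360 − 23716)(4416 − 4096)] = √[1644 × 320] = 725.3137
r = 632 / 725.3137 ≈ 0.8713

0.8713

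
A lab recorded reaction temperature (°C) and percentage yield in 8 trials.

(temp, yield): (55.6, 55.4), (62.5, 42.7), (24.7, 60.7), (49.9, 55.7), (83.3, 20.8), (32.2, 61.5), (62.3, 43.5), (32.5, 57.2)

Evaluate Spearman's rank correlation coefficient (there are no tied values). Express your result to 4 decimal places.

Rank temp: 5, 7, 1, 4, 8, 2, 6, 3
Rank yield: 4, 2, 7, 5, 1, 8, 3, 6
d = rank(temp) − rank(yield): 1, 5, -6, -1, 7, -6, 3, -3; Σd² = 166
ρ = 1 − 6Σd² / [n(n²−1)] = 1 − 6×166 / (8×63) = 1 − 996/504 ≈ -0.9762

-0.9762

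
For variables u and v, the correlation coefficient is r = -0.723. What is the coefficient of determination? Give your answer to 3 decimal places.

0.523

r² = (-0.723)² = 0.523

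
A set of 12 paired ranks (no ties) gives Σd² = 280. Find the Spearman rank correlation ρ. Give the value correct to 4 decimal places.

0.0210

ρ = 1 − 6Σd² / [n(n²−1)] = 1 − 6×280 / (12×143)
  = 1 − 1680/1716 = 1 − 0.97902 ≈ 0.0210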